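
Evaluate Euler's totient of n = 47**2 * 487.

φ(1075783) = 1075783 · (1 − 1/47) · (1 − 1/487)
       = 1075783 · 22356/22889 = 1050732.

1050732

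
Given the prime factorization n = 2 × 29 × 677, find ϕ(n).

18928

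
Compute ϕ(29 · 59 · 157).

253344

φ(268627) = 268627 · (1 − 1/29) · (1 − 1/59) · (1 − 1/157)
       = 268627 · 253344/268627 = 253344.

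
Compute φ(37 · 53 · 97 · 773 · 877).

φ(128952098857) = 128952098857 · (1 − 1/37) · (1 − 1/53) · (1 − 1/97) · (1 − 1/773) · (1 − 1/877)
       = 128952098857 · 121534193664/128952098857 = 121534193664.

121534193664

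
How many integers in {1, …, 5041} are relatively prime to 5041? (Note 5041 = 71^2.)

φ(71^2) = 71^1·(71−1) = 71·70 = 4970.

4970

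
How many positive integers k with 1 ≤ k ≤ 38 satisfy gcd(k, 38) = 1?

First factor: 38 = 2 × 19.
φ(38) = 38 · (1 − 1/2) · (1 − 1/19)
       = 38 · 18/38 = 18.

18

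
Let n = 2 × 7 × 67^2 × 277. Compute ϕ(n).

7322832

φ(17408342) = 17408342 · (1 − 1/2) · (1 − 1/7) · (1 − 1/67) · (1 − 1/277)
       = 17408342 · 109296/259826 = 7322832.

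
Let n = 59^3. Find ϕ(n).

201898

φ(205379) = 205379 · (1 − 1/59)
       = 205379 · 58/59 = 201898.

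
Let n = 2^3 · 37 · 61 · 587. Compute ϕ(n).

5063040

φ(2^3) = 2^3 − 2^2 = 8 − 4 = 4.
φ(37) = 37 − 1 = 36.
φ(61) = 61 − 1 = 60.
φ(587) = 587 − 1 = 586.
Multiply: 4 · 36 · 60 · 586 = 5063040.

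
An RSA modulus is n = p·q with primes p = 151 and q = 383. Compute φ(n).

φ(pq) = (p−1)(q−1) = 150 · 382 = 57300.

57300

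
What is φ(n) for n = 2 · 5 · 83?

φ(830) = 830 · (1 − 1/2) · (1 − 1/5) · (1 − 1/83)
       = 830 · 328/830 = 328.

328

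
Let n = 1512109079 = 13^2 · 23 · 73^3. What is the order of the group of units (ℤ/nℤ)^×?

φ(1512109079) = 1512109079 · (1 − 1/13) · (1 − 1/23) · (1 − 1/73)
       = 1512109079 · 19008/21827 = 1316817216.

1316817216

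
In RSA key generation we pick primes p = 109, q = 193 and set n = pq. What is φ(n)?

20736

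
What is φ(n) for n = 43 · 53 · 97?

φ(221063) = 221063 · (1 − 1/43) · (1 − 1/53) · (1 − 1/97)
       = 221063 · 209664/221063 = 209664.

209664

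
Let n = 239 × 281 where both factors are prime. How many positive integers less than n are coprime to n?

66640

φ(239) = 239 − 1 = 238.
φ(281) = 281 − 1 = 280.
Multiply: 238 · 280 = 66640.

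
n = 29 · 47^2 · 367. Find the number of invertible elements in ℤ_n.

22156176

φ(29) = 29 − 1 = 28.
φ(47^2) = 47^1·(47−1) = 47·46 = 2162.
φ(367) = 367 − 1 = 366.
Since φ is multiplicative, φ(23510387) = 28 · 2162 · 366 = 22156176.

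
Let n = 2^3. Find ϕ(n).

4

φ(8) = 8 · (1 − 1/2)
       = 8 · 1/2 = 4.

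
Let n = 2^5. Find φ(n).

16

φ(2^5) = 2^5 − 2^4 = 32 − 16 = 16.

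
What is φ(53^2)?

φ(53^2) = 53^2 − 53^1 = 2809 − 53 = 2756.

2756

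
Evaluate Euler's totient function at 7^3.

294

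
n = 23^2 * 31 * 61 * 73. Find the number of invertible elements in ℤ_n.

65577600

φ(73024747) = 73024747 · (1 − 1/23) · (1 − 1/31) · (1 − 1/61) · (1 − 1/73)
       = 73024747 · 2851200/3174989 = 65577600.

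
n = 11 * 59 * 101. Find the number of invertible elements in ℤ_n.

φ(11) = 11 − 1 = 10.
φ(59) = 59 − 1 = 58.
φ(101) = 101 − 1 = 100.
Since φ is multiplicative, φ(65549) = 10 · 58 · 100 = 58000.

58000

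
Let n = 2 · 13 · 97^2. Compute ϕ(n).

111744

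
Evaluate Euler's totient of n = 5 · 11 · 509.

20320

φ(27995) = 27995 · (1 − 1/5) · (1 − 1/11) · (1 − 1/509)
       = 27995 · 20320/27995 = 20320.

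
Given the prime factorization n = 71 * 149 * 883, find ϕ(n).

9137520

φ(9341257) = 9341257 · (1 − 1/71) · (1 − 1/149) · (1 − 1/883)
       = 9341257 · 9137520/9341257 = 9137520.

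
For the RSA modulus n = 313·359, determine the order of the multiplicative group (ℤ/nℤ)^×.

111696

φ(pq) = (p−1)(q−1) = 312 · 358 = 111696.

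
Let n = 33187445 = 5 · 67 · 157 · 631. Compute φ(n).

φ(33187445) = 33187445 · (1 − 1/5) · (1 − 1/67) · (1 − 1/157) · (1 − 1/631)
       = 33187445 · 25945920/33187445 = 25945920.

25945920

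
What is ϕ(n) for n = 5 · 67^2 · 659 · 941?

φ(13918570955) = 13918570955 · (1 − 1/5) · (1 − 1/67) · (1 − 1/659) · (1 − 1/941)
       = 13918570955 · 163289280/207739865 = 10940381760.

10940381760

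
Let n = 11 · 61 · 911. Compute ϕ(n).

546000

φ(611281) = 611281 · (1 − 1/11) · (1 − 1/61) · (1 − 1/911)
       = 611281 · 546000/611281 = 546000.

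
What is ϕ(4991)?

3960

Prime factorization: 4991 = 7 · 23 · 31.
φ(4991) = 4991 · (1 − 1/7) · (1 − 1/23) · (1 − 1/31)
       = 4991 · 3960/4991 = 3960.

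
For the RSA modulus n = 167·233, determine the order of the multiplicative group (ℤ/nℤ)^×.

For distinct primes, φ(pq) = (p−1)(q−1) = 166 × 232 = 38512.

38512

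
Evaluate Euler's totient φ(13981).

12000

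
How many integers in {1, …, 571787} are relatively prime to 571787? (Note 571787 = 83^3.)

φ(83^3) = 83^2·(83−1) = 6889·82 = 564898.

564898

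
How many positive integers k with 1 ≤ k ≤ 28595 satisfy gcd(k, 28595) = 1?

18144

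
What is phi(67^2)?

4422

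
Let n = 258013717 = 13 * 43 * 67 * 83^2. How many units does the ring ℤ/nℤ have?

226394784

φ(13) = 13 − 1 = 12.
φ(43) = 43 − 1 = 42.
φ(67) = 67 − 1 = 66.
φ(83^2) = 83^1·(83−1) = 83·82 = 6806.
φ(258013717) = 12 × 42 × 66 × 6806 = 226394784.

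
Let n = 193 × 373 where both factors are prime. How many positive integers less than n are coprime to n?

71424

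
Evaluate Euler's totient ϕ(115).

Factor 115: 115 = 5 * 23.
φ(5) = 5 − 1 = 4.
φ(23) = 23 − 1 = 22.
φ(115) = 4 × 22 = 88.

88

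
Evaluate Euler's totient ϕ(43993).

Prime factorization: 43993 = 29 · 37 · 41.
φ(43993) = 43993 · (1 − 1/29) · (1 − 1/37) · (1 − 1/41)
       = 43993 · 40320/43993 = 40320.

40320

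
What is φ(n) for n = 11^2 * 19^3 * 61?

φ(11^2) = 11^2 − 11^1 = 121 − 11 = 110.
φ(19^3) = 19^2·(19−1) = 361·18 = 6498.
φ(61) = 61 − 1 = 60.
Since φ is multiplicative, φ(50626279) = 110 · 6498 · 60 = 42886800.

42886800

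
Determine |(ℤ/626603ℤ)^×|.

626603 = 17 · 29 · 31 · 41.
φ(626603) = 626603 · (1 − 1/17) · (1 − 1/29) · (1 − 1/31) · (1 − 1/41)
       = 626603 · 537600/626603 = 537600.

537600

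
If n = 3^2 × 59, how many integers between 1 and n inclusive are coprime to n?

φ(531) = 531 · (1 − 1/3) · (1 − 1/59)
       = 531 · 116/177 = 348.

348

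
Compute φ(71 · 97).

6720

φ(6887) = 6887 · (1 − 1/71) · (1 − 1/97)
       = 6887 · 6720/6887 = 6720.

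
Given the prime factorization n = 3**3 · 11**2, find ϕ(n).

1980

φ(3267) = 3267 · (1 − 1/3) · (1 − 1/11)
       = 3267 · 20/33 = 1980.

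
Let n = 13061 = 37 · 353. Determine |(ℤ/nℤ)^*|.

12672

φ(37) = 37 − 1 = 36.
φ(353) = 353 − 1 = 352.
φ(13061) = 36 × 352 = 12672.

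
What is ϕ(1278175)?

940800

1278175 = 5**2 · 29 · 41 · 43.
φ(5^2) = 5^1·(5−1) = 5·4 = 20.
φ(29) = 29 − 1 = 28.
φ(41) = 41 − 1 = 40.
φ(43) = 43 − 1 = 42.
φ(1278175) = 20 × 28 × 40 × 42 = 940800.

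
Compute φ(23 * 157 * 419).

1434576

φ(1513009) = 1513009 · (1 − 1/23) · (1 − 1/157) · (1 − 1/419)
       = 1513009 · 1434576/1513009 = 1434576.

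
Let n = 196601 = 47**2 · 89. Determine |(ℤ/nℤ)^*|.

φ(196601) = 196601 · (1 − 1/47) · (1 − 1/89)
       = 196601 · 4048/4183 = 190256.

190256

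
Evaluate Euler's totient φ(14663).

12600

14663 = 11 × 31 × 43.
φ(14663) = 14663 · (1 − 1/11) · (1 − 1/31) · (1 − 1/43)
       = 14663 · 12600/14663 = 12600.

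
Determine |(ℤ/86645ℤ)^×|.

60480

Factor 86645: 86645 = 5 · 13 · 31 · 43.
φ(5) = 5 − 1 = 4.
φ(13) = 13 − 1 = 12.
φ(31) = 31 − 1 = 30.
φ(43) = 43 − 1 = 42.
Multiply: 4 · 12 · 30 · 42 = 60480.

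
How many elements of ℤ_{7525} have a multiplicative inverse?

5040

Factor 7525: 7525 = 5^2 × 7 × 43.
φ(7525) = 7525 · (1 − 1/5) · (1 − 1/7) · (1 − 1/43)
       = 7525 · 1008/1505 = 5040.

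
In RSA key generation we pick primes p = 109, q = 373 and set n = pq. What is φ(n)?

φ(pq) = (p−1)(q−1) = 108 · 372 = 40176.

40176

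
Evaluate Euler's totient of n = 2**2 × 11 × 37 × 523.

375840

φ(2^2) = 2^1·(2−1) = 2·1 = 2.
φ(11) = 11 − 1 = 10.
φ(37) = 37 − 1 = 36.
φ(523) = 523 − 1 = 522.
Multiply: 2 · 10 · 36 · 522 = 375840.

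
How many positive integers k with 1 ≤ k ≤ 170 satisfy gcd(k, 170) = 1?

170 = 2 × 5 × 17.
φ(170) = 170 · (1 − 1/2) · (1 − 1/5) · (1 − 1/17)
       = 170 · 64/170 = 64.

64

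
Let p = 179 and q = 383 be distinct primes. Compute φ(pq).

67996

φ(pq) = (p−1)(q−1) = 178 · 382 = 67996.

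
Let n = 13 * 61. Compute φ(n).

φ(793) = 793 · (1 − 1/13) · (1 − 1/61)
       = 793 · 720/793 = 720.

720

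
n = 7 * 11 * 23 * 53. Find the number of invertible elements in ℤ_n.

68640

φ(93863) = 93863 · (1 − 1/7) · (1 − 1/11) · (1 − 1/23) · (1 − 1/53)
       = 93863 · 68640/93863 = 68640.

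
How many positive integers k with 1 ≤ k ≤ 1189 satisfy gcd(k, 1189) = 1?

1120

Prime factorization: 1189 = 29 × 41.
φ(29) = 29 − 1 = 28.
φ(41) = 41 − 1 = 40.
φ(1189) = 28 × 40 = 1120.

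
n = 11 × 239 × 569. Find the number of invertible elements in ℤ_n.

φ(1495901) = 1495901 · (1 − 1/11) · (1 − 1/239) · (1 − 1/569)
       = 1495901 · 1351840/1495901 = 1351840.

1351840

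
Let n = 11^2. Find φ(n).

φ(121) = 121 · (1 − 1/11)
       = 121 · 10/11 = 110.

110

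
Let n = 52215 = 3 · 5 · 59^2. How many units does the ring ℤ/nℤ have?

φ(52215) = 52215 · (1 − 1/3) · (1 − 1/5) · (1 − 1/59)
       = 52215 · 464/885 = 27376.

27376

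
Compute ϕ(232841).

181440

First factor: 232841 = 7 · 29 · 31 · 37.
φ(232841) = 232841 · (1 − 1/7) · (1 − 1/29) · (1 − 1/31) · (1 − 1/37)
       = 232841 · 181440/232841 = 181440.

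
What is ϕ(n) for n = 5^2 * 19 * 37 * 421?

5443200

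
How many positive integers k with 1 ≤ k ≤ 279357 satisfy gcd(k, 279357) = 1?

279357 = 3 × 13^2 × 19 × 29.
φ(279357) = 279357 · (1 − 1/3) · (1 − 1/13) · (1 − 1/19) · (1 − 1/29)
       = 279357 · 12096/21489 = 157248.

157248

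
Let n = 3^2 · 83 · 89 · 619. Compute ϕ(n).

φ(41152977) = 41152977 · (1 − 1/3) · (1 − 1/83) · (1 − 1/89) · (1 − 1/619)
       = 41152977 · 8918976/13717659 = 26756928.

26756928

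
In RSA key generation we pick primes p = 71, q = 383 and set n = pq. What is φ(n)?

φ(pq) = (p−1)(q−1) = 70 · 382 = 26740.

26740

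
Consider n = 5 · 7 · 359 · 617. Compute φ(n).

φ(5) = 5 − 1 = 4.
φ(7) = 7 − 1 = 6.
φ(359) = 359 − 1 = 358.
φ(617) = 617 − 1 = 616.
φ(7752605) = 4 × 6 × 358 × 616 = 5292672.

5292672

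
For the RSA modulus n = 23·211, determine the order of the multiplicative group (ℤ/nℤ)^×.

4620

For distinct primes, φ(pq) = (p−1)(q−1) = 22 × 210 = 4620.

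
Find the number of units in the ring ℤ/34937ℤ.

27720

Factor 34937: 34937 = 7^2 × 23 × 31.
φ(34937) = 34937 · (1 − 1/7) · (1 − 1/23) · (1 − 1/31)
       = 34937 · 3960/4991 = 27720.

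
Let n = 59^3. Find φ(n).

201898

φ(205379) = 205379 · (1 − 1/59)
       = 205379 · 58/59 = 201898.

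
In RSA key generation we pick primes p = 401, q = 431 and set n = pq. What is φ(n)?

172000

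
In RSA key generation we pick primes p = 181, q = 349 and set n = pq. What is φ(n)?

φ(63169) = 63169 · (1 − 1/181) · (1 − 1/349)
       = 63169 · 62640/63169 = 62640.

62640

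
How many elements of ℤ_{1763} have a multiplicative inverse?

1680

1763 = 41 × 43.
φ(1763) = 1763 · (1 − 1/41) · (1 − 1/43)
       = 1763 · 1680/1763 = 1680.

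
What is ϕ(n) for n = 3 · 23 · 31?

1320

φ(3) = 3 − 1 = 2.
φ(23) = 23 − 1 = 22.
φ(31) = 31 − 1 = 30.
φ(2139) = 2 × 22 × 30 = 1320.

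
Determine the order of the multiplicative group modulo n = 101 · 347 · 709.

φ(24848323) = 24848323 · (1 − 1/101) · (1 − 1/347) · (1 − 1/709)
       = 24848323 · 24496800/24848323 = 24496800.

24496800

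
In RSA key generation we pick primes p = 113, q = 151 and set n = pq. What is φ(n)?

φ(n) = (p − 1)(q − 1) = (113−1)(151−1) = 112·150 = 16800.

16800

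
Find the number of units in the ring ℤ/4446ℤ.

Prime factorization: 4446 = 2 · 3**2 · 13 · 19.
φ(4446) = 4446 · (1 − 1/2) · (1 − 1/3) · (1 − 1/13) · (1 − 1/19)
       = 4446 · 432/1482 = 1296.

1296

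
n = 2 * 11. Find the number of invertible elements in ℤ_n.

φ(2) = 2 − 1 = 1.
φ(11) = 11 − 1 = 10.
Since φ is multiplicative, φ(22) = 1 · 10 = 10.

10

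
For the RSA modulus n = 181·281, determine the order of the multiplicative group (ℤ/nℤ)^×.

φ(n) = (p − 1)(q − 1) = (181−1)(281−1) = 180·280 = 50400.

50400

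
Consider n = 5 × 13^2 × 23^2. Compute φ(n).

315744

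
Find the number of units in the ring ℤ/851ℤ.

792

First factor: 851 = 23 · 37.
φ(23) = 23 − 1 = 22.
φ(37) = 37 − 1 = 36.
φ(851) = 22 × 36 = 792.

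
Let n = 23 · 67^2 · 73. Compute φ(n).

φ(23) = 23 − 1 = 22.
φ(67^2) = 67^2 − 67^1 = 4489 − 67 = 4422.
φ(73) = 73 − 1 = 72.
Multiply: 22 · 4422 · 72 = 7004448.

7004448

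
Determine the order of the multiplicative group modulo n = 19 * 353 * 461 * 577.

φ(1784041879) = 1784041879 · (1 − 1/19) · (1 − 1/353) · (1 − 1/461) · (1 − 1/577)
       = 1784041879 · 1678786560/1784041879 = 1678786560.

1678786560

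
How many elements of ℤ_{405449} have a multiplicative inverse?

336000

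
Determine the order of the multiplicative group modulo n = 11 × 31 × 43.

12600

φ(14663) = 14663 · (1 − 1/11) · (1 − 1/31) · (1 − 1/43)
       = 14663 · 12600/14663 = 12600.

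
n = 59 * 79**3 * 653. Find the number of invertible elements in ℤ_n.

18408753168

φ(59) = 59 − 1 = 58.
φ(79^3) = 79^3 − 79^2 = 493039 − 6241 = 486798.
φ(653) = 653 − 1 = 652.
Since φ is multiplicative, φ(18995313553) = 58 · 486798 · 652 = 18408753168.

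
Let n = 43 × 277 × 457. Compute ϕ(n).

5285952

φ(43) = 43 − 1 = 42.
φ(277) = 277 − 1 = 276.
φ(457) = 457 − 1 = 456.
Since φ is multiplicative, φ(5443327) = 42 · 276 · 456 = 5285952.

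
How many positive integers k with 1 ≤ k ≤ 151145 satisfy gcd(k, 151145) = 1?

Factor 151145: 151145 = 5 × 19 × 37 × 43.
φ(151145) = 151145 · (1 − 1/5) · (1 − 1/19) · (1 − 1/37) · (1 − 1/43)
       = 151145 · 108864/151145 = 108864.

108864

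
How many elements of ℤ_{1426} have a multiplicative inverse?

660

Prime factorization: 1426 = 2 · 23 · 31.
φ(1426) = 1426 · (1 − 1/2) · (1 − 1/23) · (1 − 1/31)
       = 1426 · 660/1426 = 660.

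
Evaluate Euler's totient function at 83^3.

φ(571787) = 571787 · (1 − 1/83)
       = 571787 · 82/83 = 564898.

564898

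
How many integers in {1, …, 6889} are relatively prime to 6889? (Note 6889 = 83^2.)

6806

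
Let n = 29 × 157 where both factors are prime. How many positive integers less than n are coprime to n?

4368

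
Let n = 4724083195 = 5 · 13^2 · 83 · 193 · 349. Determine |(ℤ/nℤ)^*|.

3418841088

φ(4724083195) = 4724083195 · (1 − 1/5) · (1 − 1/13) · (1 − 1/83) · (1 − 1/193) · (1 − 1/349)
       = 4724083195 · 262987776/363391015 = 3418841088.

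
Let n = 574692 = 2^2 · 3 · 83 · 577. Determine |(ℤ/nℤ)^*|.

188928

φ(2^2) = 2^2 − 2^1 = 4 − 2 = 2.
φ(3) = 3 − 1 = 2.
φ(83) = 83 − 1 = 82.
φ(577) = 577 − 1 = 576.
φ(574692) = 2 × 2 × 82 × 576 = 188928.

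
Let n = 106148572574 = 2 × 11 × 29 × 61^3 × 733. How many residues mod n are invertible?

45759369600

φ(2) = 2 − 1 = 1.
φ(11) = 11 − 1 = 10.
φ(29) = 29 − 1 = 28.
φ(61^3) = 61^3 − 61^2 = 226981 − 3721 = 223260.
φ(733) = 733 − 1 = 732.
Multiply: 1 · 10 · 28 · 223260 · 732 = 45759369600.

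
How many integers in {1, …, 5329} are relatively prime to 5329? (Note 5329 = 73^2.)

5256

φ(73^2) = 73^2 − 73^1 = 5329 − 73 = 5256.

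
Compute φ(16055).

16055 = 5 · 13**2 · 19.
φ(16055) = 16055 · (1 − 1/5) · (1 − 1/13) · (1 − 1/19)
       = 16055 · 864/1235 = 11232.

11232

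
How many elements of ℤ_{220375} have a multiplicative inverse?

Factor 220375: 220375 = 5^3 * 41 * 43.
φ(5^3) = 5^2·(5−1) = 25·4 = 100.
φ(41) = 41 − 1 = 40.
φ(43) = 43 − 1 = 42.
Since φ is multiplicative, φ(220375) = 100 · 40 · 42 = 168000.

168000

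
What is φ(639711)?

Prime factorization: 639711 = 3^3 · 19 · 29 · 43.
φ(639711) = 639711 · (1 − 1/3) · (1 − 1/19) · (1 − 1/29) · (1 − 1/43)
       = 639711 · 42336/71079 = 381024.

381024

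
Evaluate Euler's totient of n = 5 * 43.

168

φ(215) = 215 · (1 − 1/5) · (1 − 1/43)
       = 215 · 168/215 = 168.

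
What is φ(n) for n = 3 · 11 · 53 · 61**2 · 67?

φ(436037943) = 436037943 · (1 − 1/3) · (1 − 1/11) · (1 − 1/53) · (1 − 1/61) · (1 − 1/67)
       = 436037943 · 4118400/7148163 = 251222400.

251222400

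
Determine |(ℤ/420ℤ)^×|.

Prime factorization: 420 = 2**2 · 3 · 5 · 7.
φ(2^2) = 2^1·(2−1) = 2·1 = 2.
φ(3) = 3 − 1 = 2.
φ(5) = 5 − 1 = 4.
φ(7) = 7 − 1 = 6.
φ(420) = 2 × 2 × 4 × 6 = 96.

96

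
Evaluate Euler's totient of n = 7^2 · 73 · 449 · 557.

φ(7^2) = 7^2 − 7^1 = 49 − 7 = 42.
φ(73) = 73 − 1 = 72.
φ(449) = 449 − 1 = 448.
φ(557) = 557 − 1 = 556.
Since φ is multiplicative, φ(894582661) = 42 · 72 · 448 · 556 = 753242112.

753242112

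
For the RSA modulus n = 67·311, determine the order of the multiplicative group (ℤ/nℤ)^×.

φ(n) = (p − 1)(q − 1) = (67−1)(311−1) = 66·310 = 20460.

20460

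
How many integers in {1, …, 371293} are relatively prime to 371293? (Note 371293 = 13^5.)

φ(371293) = 371293 · (1 − 1/13)
       = 371293 · 12/13 = 342732.

342732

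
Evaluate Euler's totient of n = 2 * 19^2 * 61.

20520

φ(44042) = 44042 · (1 − 1/2) · (1 − 1/19) · (1 − 1/61)
       = 44042 · 1080/2318 = 20520.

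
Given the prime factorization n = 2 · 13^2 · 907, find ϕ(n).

φ(306566) = 306566 · (1 − 1/2) · (1 − 1/13) · (1 − 1/907)
       = 306566 · 10872/23582 = 141336.

141336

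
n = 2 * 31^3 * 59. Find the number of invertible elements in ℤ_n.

φ(2) = 2 − 1 = 1.
φ(31^3) = 31^3 − 31^2 = 29791 − 961 = 28830.
φ(59) = 59 − 1 = 58.
Multiply: 1 · 28830 · 58 = 1672140.

1672140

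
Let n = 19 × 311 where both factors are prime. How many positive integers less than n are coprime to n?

5580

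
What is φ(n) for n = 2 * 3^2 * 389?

φ(7002) = 7002 · (1 − 1/2) · (1 − 1/3) · (1 − 1/389)
       = 7002 · 776/2334 = 2328.

2328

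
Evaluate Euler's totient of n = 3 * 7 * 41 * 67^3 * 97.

13652305920

φ(25118823471) = 25118823471 · (1 − 1/3) · (1 − 1/7) · (1 − 1/41) · (1 − 1/67) · (1 − 1/97)
       = 25118823471 · 3041280/5595639 = 13652305920.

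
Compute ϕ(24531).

Prime factorization: 24531 = 3 · 13 · 17 · 37.
φ(24531) = 24531 · (1 − 1/3) · (1 − 1/13) · (1 − 1/17) · (1 − 1/37)
       = 24531 · 13824/24531 = 13824.

13824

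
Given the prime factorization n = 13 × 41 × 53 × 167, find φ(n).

φ(4717583) = 4717583 · (1 − 1/13) · (1 − 1/41) · (1 − 1/53) · (1 − 1/167)
       = 4717583 · 4143360/4717583 = 4143360.

4143360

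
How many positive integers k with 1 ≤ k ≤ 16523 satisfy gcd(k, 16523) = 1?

14400

16523 = 13 · 31 · 41.
φ(16523) = 16523 · (1 − 1/13) · (1 − 1/31) · (1 − 1/41)
       = 16523 · 14400/16523 = 14400.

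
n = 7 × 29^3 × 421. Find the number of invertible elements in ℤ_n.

59340960

φ(71874383) = 71874383 · (1 − 1/7) · (1 − 1/29) · (1 − 1/421)
       = 71874383 · 70560/85463 = 59340960.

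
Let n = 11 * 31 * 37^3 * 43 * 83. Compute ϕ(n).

50920228800

φ(11) = 11 − 1 = 10.
φ(31) = 31 − 1 = 30.
φ(37^3) = 37^3 − 37^2 = 50653 − 1369 = 49284.
φ(43) = 43 − 1 = 42.
φ(83) = 83 − 1 = 82.
Multiply: 10 · 30 · 49284 · 42 · 82 = 50920228800.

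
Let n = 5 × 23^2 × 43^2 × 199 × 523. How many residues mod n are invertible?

φ(5) = 5 − 1 = 4.
φ(23^2) = 23^2 − 23^1 = 529 − 23 = 506.
φ(43^2) = 43^2 − 43^1 = 1849 − 43 = 1806.
φ(199) = 199 − 1 = 198.
φ(523) = 523 − 1 = 522.
φ(508999496585) = 4 × 506 × 1806 × 198 × 522 = 377801734464.

377801734464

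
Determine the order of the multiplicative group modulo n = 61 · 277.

16560

φ(61) = 61 − 1 = 60.
φ(277) = 277 − 1 = 276.
φ(16897) = 60 × 276 = 16560.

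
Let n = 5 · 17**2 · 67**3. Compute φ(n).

322346112

φ(434602535) = 434602535 · (1 − 1/5) · (1 − 1/17) · (1 − 1/67)
       = 434602535 · 4224/5695 = 322346112.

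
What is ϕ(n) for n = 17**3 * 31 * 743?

102930240

φ(113161129) = 113161129 · (1 − 1/17) · (1 − 1/31) · (1 − 1/743)
       = 113161129 · 356160/391561 = 102930240.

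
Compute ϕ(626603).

537600

First factor: 626603 = 17 × 29 × 31 × 41.
φ(17) = 17 − 1 = 16.
φ(29) = 29 − 1 = 28.
φ(31) = 31 − 1 = 30.
φ(41) = 41 − 1 = 40.
Multiply: 16 · 28 · 30 · 40 = 537600.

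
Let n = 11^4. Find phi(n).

φ(11^4) = 11^4 − 11^3 = 14641 − 1331 = 13310.

13310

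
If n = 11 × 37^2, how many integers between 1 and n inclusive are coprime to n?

φ(11) = 11 − 1 = 10.
φ(37^2) = 37^2 − 37^1 = 1369 − 37 = 1332.
Multiply: 10 · 1332 = 13320.

13320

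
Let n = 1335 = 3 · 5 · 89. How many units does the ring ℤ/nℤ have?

704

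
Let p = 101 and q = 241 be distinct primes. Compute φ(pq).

φ(24341) = 24341 · (1 − 1/101) · (1 − 1/241)
       = 24341 · 24000/24341 = 24000.

24000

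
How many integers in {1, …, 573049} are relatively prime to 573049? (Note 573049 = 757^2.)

φ(757^2) = 757^1·(757−1) = 757·756 = 572292.

572292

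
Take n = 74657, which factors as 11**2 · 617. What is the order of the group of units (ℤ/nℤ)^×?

φ(74657) = 74657 · (1 − 1/11) · (1 − 1/617)
       = 74657 · 6160/6787 = 67760.

67760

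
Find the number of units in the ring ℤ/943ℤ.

880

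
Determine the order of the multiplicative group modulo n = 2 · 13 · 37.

φ(2) = 2 − 1 = 1.
φ(13) = 13 − 1 = 12.
φ(37) = 37 − 1 = 36.
Since φ is multiplicative, φ(962) = 1 · 12 · 36 = 432.

432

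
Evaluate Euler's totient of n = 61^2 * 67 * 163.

φ(61^2) = 61^1·(61−1) = 61·60 = 3660.
φ(67) = 67 − 1 = 66.
φ(163) = 163 − 1 = 162.
Multiply: 3660 · 66 · 162 = 39132720.

39132720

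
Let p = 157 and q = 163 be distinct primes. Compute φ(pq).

φ(pq) = (p−1)(q−1) = 156 · 162 = 25272.

25272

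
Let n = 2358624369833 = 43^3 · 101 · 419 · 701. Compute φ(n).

φ(2358624369833) = 2358624369833 · (1 − 1/43) · (1 − 1/101) · (1 − 1/419) · (1 − 1/701)
       = 2358624369833 · 1228920000/1275621617 = 2272273080000.

2272273080000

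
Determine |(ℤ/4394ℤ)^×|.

2028

First factor: 4394 = 2 · 13^3.
φ(4394) = 4394 · (1 − 1/2) · (1 − 1/13)
       = 4394 · 12/26 = 2028.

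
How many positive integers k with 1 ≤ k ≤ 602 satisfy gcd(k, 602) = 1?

252

First factor: 602 = 2 · 7 · 43.
φ(602) = 602 · (1 − 1/2) · (1 − 1/7) · (1 − 1/43)
       = 602 · 252/602 = 252.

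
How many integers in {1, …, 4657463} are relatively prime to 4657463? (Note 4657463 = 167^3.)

4629574

φ(4657463) = 4657463 · (1 − 1/167)
       = 4657463 · 166/167 = 4629574.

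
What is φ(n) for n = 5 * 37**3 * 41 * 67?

φ(5) = 5 − 1 = 4.
φ(37^3) = 37^2·(37−1) = 1369·36 = 49284.
φ(41) = 41 − 1 = 40.
φ(67) = 67 − 1 = 66.
Since φ is multiplicative, φ(695718955) = 4 · 49284 · 40 · 66 = 520439040.

520439040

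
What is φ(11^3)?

1210

φ(11^3) = 11^3 − 11^2 = 1331 − 121 = 1210.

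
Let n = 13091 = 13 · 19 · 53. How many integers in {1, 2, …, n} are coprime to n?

11232

φ(13091) = 13091 · (1 − 1/13) · (1 − 1/19) · (1 − 1/53)
       = 13091 · 11232/13091 = 11232.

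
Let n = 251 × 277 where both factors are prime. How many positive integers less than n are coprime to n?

φ(69527) = 69527 · (1 − 1/251) · (1 − 1/277)
       = 69527 · 69000/69527 = 69000.

69000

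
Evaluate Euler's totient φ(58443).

58443 = 3 * 7 * 11**2 * 23.
φ(3) = 3 − 1 = 2.
φ(7) = 7 − 1 = 6.
φ(11^2) = 11^1·(11−1) = 11·10 = 110.
φ(23) = 23 − 1 = 22.
Multiply: 2 · 6 · 110 · 22 = 29040.

29040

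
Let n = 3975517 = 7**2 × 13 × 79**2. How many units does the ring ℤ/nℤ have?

3105648

φ(3975517) = 3975517 · (1 − 1/7) · (1 − 1/13) · (1 − 1/79)
       = 3975517 · 5616/7189 = 3105648.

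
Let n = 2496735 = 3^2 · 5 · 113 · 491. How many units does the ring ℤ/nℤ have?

φ(3^2) = 3^2 − 3^1 = 9 − 3 = 6.
φ(5) = 5 − 1 = 4.
φ(113) = 113 − 1 = 112.
φ(491) = 491 − 1 = 490.
Since φ is multiplicative, φ(2496735) = 6 · 4 · 112 · 490 = 1317120.

1317120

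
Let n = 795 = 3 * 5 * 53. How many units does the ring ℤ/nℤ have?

416

φ(795) = 795 · (1 − 1/3) · (1 − 1/5) · (1 − 1/53)
       = 795 · 416/795 = 416.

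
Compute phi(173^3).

φ(173^3) = 173^2·(173−1) = 29929·172 = 5147788.

5147788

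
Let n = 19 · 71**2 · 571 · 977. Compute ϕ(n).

49768387200

φ(19) = 19 − 1 = 18.
φ(71^2) = 71^1·(71−1) = 71·70 = 4970.
φ(571) = 571 − 1 = 570.
φ(977) = 977 − 1 = 976.
Since φ is multiplicative, φ(53431943393) = 18 · 4970 · 570 · 976 = 49768387200.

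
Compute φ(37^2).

1332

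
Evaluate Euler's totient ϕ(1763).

1763 = 41 * 43.
φ(41) = 41 − 1 = 40.
φ(43) = 43 − 1 = 42.
Since φ is multiplicative, φ(1763) = 40 · 42 = 1680.

1680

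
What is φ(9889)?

8400

First factor: 9889 = 11 · 29 · 31.
φ(11) = 11 − 1 = 10.
φ(29) = 29 − 1 = 28.
φ(31) = 31 − 1 = 30.
Multiply: 10 · 28 · 30 = 8400.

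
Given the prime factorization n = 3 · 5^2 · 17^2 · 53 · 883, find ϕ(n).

φ(3) = 3 − 1 = 2.
φ(5^2) = 5^2 − 5^1 = 25 − 5 = 20.
φ(17^2) = 17^1·(17−1) = 17·16 = 272.
φ(53) = 53 − 1 = 52.
φ(883) = 883 − 1 = 882.
φ(1014368325) = 2 × 20 × 272 × 52 × 882 = 499000320.

499000320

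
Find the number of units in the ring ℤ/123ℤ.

80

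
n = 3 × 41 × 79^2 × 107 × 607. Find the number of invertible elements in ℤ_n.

31665778560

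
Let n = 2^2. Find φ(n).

φ(4) = 4 · (1 − 1/2)
       = 4 · 1/2 = 2.

2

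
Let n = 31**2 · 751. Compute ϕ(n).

697500

φ(31^2) = 31^1·(31−1) = 31·30 = 930.
φ(751) = 751 − 1 = 750.
Since φ is multiplicative, φ(721711) = 930 · 750 = 697500.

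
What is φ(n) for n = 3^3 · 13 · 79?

16848

φ(27729) = 27729 · (1 − 1/3) · (1 − 1/13) · (1 − 1/79)
       = 27729 · 1872/3081 = 16848.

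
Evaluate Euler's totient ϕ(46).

First factor: 46 = 2 · 23.
φ(2) = 2 − 1 = 1.
φ(23) = 23 − 1 = 22.
φ(46) = 1 × 22 = 22.

22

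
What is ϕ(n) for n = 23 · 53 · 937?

1070784

φ(1142203) = 1142203 · (1 − 1/23) · (1 − 1/53) · (1 − 1/937)
       = 1142203 · 1070784/1142203 = 1070784.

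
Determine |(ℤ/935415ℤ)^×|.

449280

935415 = 3^3 · 5 · 13^2 · 41.
φ(935415) = 935415 · (1 − 1/3) · (1 − 1/5) · (1 − 1/13) · (1 − 1/41)
       = 935415 · 3840/7995 = 449280.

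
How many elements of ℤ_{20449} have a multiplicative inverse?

17160

First factor: 20449 = 11^2 × 13^2.
φ(11^2) = 11^2 − 11^1 = 121 − 11 = 110.
φ(13^2) = 13^2 − 13^1 = 169 − 13 = 156.
Since φ is multiplicative, φ(20449) = 110 · 156 = 17160.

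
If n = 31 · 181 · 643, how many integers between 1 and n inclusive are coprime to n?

φ(3607873) = 3607873 · (1 − 1/31) · (1 − 1/181) · (1 − 1/643)
       = 3607873 · 3466800/3607873 = 3466800.

3466800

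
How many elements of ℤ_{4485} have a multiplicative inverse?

Factor 4485: 4485 = 3 × 5 × 13 × 23.
φ(3) = 3 − 1 = 2.
φ(5) = 5 − 1 = 4.
φ(13) = 13 − 1 = 12.
φ(23) = 23 − 1 = 22.
φ(4485) = 2 × 4 × 12 × 22 = 2112.

2112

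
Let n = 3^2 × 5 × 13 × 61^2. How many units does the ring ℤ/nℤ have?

1054080

φ(3^2) = 3^1·(3−1) = 3·2 = 6.
φ(5) = 5 − 1 = 4.
φ(13) = 13 − 1 = 12.
φ(61^2) = 61^1·(61−1) = 61·60 = 3660.
Since φ is multiplicative, φ(2176785) = 6 · 4 · 12 · 3660 = 1054080.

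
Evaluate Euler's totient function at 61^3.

φ(226981) = 226981 · (1 − 1/61)
       = 226981 · 60/61 = 223260.

223260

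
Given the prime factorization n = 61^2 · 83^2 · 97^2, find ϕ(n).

φ(241190014321) = 241190014321 · (1 − 1/61) · (1 − 1/83) · (1 − 1/97)
       = 241190014321 · 472320/491111 = 231961547520.

231961547520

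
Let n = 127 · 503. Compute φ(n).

63252

φ(63881) = 63881 · (1 − 1/127) · (1 − 1/503)
       = 63881 · 63252/63881 = 63252.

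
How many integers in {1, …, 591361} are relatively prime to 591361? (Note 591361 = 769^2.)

φ(591361) = 591361 · (1 − 1/769)
       = 591361 · 768/769 = 590592.

590592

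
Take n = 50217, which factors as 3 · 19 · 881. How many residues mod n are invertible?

φ(3) = 3 − 1 = 2.
φ(19) = 19 − 1 = 18.
φ(881) = 881 − 1 = 880.
Multiply: 2 · 18 · 880 = 31680.

31680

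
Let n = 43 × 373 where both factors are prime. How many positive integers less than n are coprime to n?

15624

φ(16039) = 16039 · (1 − 1/43) · (1 − 1/373)
       = 16039 · 15624/16039 = 15624.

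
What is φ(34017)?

Factor 34017: 34017 = 3 · 17 · 23 · 29.
φ(3) = 3 − 1 = 2.
φ(17) = 17 − 1 = 16.
φ(23) = 23 − 1 = 22.
φ(29) = 29 − 1 = 28.
φ(34017) = 2 × 16 × 22 × 28 = 19712.

19712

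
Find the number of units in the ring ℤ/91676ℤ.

Prime factorization: 91676 = 2^2 · 13 · 41 · 43.
φ(2^2) = 2^2 − 2^1 = 4 − 2 = 2.
φ(13) = 13 − 1 = 12.
φ(41) = 41 − 1 = 40.
φ(43) = 43 − 1 = 42.
φ(91676) = 2 × 12 × 40 × 42 = 40320.

40320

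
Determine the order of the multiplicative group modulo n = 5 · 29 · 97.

10752

φ(14065) = 14065 · (1 − 1/5) · (1 − 1/29) · (1 − 1/97)
       = 14065 · 10752/14065 = 10752.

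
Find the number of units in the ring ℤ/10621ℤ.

Prime factorization: 10621 = 13 · 19 · 43.
φ(10621) = 10621 · (1 − 1/13) · (1 − 1/19) · (1 − 1/43)
       = 10621 · 9072/10621 = 9072.

9072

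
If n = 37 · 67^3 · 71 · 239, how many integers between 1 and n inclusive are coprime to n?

177693294240

φ(37) = 37 − 1 = 36.
φ(67^3) = 67^2·(67−1) = 4489·66 = 296274.
φ(71) = 71 − 1 = 70.
φ(239) = 239 − 1 = 238.
Multiply: 36 · 296274 · 70 · 238 = 177693294240.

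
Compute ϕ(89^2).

7832

φ(89^2) = 89^1·(89−1) = 89·88 = 7832.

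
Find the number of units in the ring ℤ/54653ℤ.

50400

54653 = 31 × 41 × 43.
φ(31) = 31 − 1 = 30.
φ(41) = 41 − 1 = 40.
φ(43) = 43 − 1 = 42.
Multiply: 30 · 40 · 42 = 50400.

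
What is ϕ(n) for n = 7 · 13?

72

φ(7) = 7 − 1 = 6.
φ(13) = 13 − 1 = 12.
φ(91) = 6 × 12 = 72.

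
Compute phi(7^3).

φ(7^3) = 7^2·(7−1) = 49·6 = 294.

294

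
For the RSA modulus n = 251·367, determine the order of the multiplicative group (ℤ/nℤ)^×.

91500

φ(251) = 251 − 1 = 250.
φ(367) = 367 − 1 = 366.
Multiply: 250 · 366 = 91500.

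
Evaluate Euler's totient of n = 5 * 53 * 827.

171808

φ(219155) = 219155 · (1 − 1/5) · (1 − 1/53) · (1 − 1/827)
       = 219155 · 171808/219155 = 171808.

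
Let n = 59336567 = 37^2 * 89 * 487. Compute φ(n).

φ(37^2) = 37^2 − 37^1 = 1369 − 37 = 1332.
φ(89) = 89 − 1 = 88.
φ(487) = 487 − 1 = 486.
Since φ is multiplicative, φ(59336567) = 1332 · 88 · 486 = 56966976.

56966976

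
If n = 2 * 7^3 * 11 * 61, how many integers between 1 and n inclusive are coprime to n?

176400

φ(2) = 2 − 1 = 1.
φ(7^3) = 7^2·(7−1) = 49·6 = 294.
φ(11) = 11 − 1 = 10.
φ(61) = 61 − 1 = 60.
φ(460306) = 1 × 294 × 10 × 60 = 176400.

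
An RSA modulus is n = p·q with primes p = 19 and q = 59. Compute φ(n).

φ(19) = 19 − 1 = 18.
φ(59) = 59 − 1 = 58.
Since φ is multiplicative, φ(1121) = 18 · 58 = 1044.

1044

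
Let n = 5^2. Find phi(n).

20

φ(5^2) = 5^1·(5−1) = 5·4 = 20.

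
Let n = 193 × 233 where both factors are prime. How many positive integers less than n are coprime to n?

φ(44969) = 44969 · (1 − 1/193) · (1 − 1/233)
       = 44969 · 44544/44969 = 44544.

44544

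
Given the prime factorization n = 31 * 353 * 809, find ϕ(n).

8532480

φ(8852887) = 8852887 · (1 − 1/31) · (1 − 1/353) · (1 − 1/809)
       = 8852887 · 8532480/8852887 = 8532480.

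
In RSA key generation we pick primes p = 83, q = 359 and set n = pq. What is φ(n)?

φ(pq) = (p−1)(q−1) = 82 · 358 = 29356.

29356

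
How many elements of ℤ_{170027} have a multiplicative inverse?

First factor: 170027 = 11 * 13 * 29 * 41.
φ(11) = 11 − 1 = 10.
φ(13) = 13 − 1 = 12.
φ(29) = 29 − 1 = 28.
φ(41) = 41 − 1 = 40.
Since φ is multiplicative, φ(170027) = 10 · 12 · 28 · 40 = 134400.

134400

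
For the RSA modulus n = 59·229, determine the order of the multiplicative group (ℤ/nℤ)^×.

φ(59) = 59 − 1 = 58.
φ(229) = 229 − 1 = 228.
φ(13511) = 58 × 228 = 13224.

13224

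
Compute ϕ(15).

8

First factor: 15 = 3 * 5.
φ(3) = 3 − 1 = 2.
φ(5) = 5 − 1 = 4.
Since φ is multiplicative, φ(15) = 2 · 4 = 8.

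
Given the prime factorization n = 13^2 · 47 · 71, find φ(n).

502320

φ(13^2) = 13^1·(13−1) = 13·12 = 156.
φ(47) = 47 − 1 = 46.
φ(71) = 71 − 1 = 70.
Since φ is multiplicative, φ(563953) = 156 · 46 · 70 = 502320.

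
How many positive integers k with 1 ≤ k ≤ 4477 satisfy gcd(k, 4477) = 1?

First factor: 4477 = 11^2 · 37.
φ(4477) = 4477 · (1 − 1/11) · (1 − 1/37)
       = 4477 · 360/407 = 3960.

3960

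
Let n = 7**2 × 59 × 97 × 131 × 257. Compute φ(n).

7782727680

φ(7^2) = 7^1·(7−1) = 7·6 = 42.
φ(59) = 59 − 1 = 58.
φ(97) = 97 − 1 = 96.
φ(131) = 131 − 1 = 130.
φ(257) = 257 − 1 = 256.
Multiply: 42 · 58 · 96 · 130 · 256 = 7782727680.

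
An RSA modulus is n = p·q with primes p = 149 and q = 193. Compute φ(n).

28416

φ(n) = (p − 1)(q − 1) = (149−1)(193−1) = 148·192 = 28416.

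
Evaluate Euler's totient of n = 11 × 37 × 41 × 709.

φ(11) = 11 − 1 = 10.
φ(37) = 37 − 1 = 36.
φ(41) = 41 − 1 = 40.
φ(709) = 709 − 1 = 708.
Since φ is multiplicative, φ(11831083) = 10 · 36 · 40 · 708 = 10195200.

10195200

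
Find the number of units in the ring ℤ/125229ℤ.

73008

Factor 125229: 125229 = 3 · 13^3 · 19.
φ(3) = 3 − 1 = 2.
φ(13^3) = 13^3 − 13^2 = 2197 − 169 = 2028.
φ(19) = 19 − 1 = 18.
φ(125229) = 2 × 2028 × 18 = 73008.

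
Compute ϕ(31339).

23760

First factor: 31339 = 7 · 11^2 · 37.
φ(7) = 7 − 1 = 6.
φ(11^2) = 11^2 − 11^1 = 121 − 11 = 110.
φ(37) = 37 − 1 = 36.
Multiply: 6 · 110 · 36 = 23760.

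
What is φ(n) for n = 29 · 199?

φ(5771) = 5771 · (1 − 1/29) · (1 − 1/199)
       = 5771 · 5544/5771 = 5544.

5544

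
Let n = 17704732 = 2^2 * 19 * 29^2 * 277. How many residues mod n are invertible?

φ(2^2) = 2^1·(2−1) = 2·1 = 2.
φ(19) = 19 − 1 = 18.
φ(29^2) = 29^1·(29−1) = 29·28 = 812.
φ(277) = 277 − 1 = 276.
φ(17704732) = 2 × 18 × 812 × 276 = 8068032.

8068032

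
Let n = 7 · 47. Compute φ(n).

φ(7) = 7 − 1 = 6.
φ(47) = 47 − 1 = 46.
Multiply: 6 · 46 = 276.

276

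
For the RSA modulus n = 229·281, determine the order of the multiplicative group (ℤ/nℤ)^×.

63840

φ(64349) = 64349 · (1 − 1/229) · (1 − 1/281)
       = 64349 · 63840/64349 = 63840.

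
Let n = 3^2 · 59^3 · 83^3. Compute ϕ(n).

684310658424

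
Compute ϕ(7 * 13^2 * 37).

33696

φ(43771) = 43771 · (1 − 1/7) · (1 − 1/13) · (1 − 1/37)
       = 43771 · 2592/3367 = 33696.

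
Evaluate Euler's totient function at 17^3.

φ(17^3) = 17^3 − 17^2 = 4913 − 289 = 4624.

4624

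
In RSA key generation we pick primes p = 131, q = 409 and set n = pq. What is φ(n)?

φ(n) = (p − 1)(q − 1) = (131−1)(409−1) = 130·408 = 53040.

53040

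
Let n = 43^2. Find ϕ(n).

1806

φ(1849) = 1849 · (1 − 1/43)
       = 1849 · 42/43 = 1806.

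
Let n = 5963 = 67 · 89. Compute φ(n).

5808

φ(67) = 67 − 1 = 66.
φ(89) = 89 − 1 = 88.
φ(5963) = 66 × 88 = 5808.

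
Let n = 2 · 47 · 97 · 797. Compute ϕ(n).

φ(2) = 2 − 1 = 1.
φ(47) = 47 − 1 = 46.
φ(97) = 97 − 1 = 96.
φ(797) = 797 − 1 = 796.
Multiply: 1 · 46 · 96 · 796 = 3515136.

3515136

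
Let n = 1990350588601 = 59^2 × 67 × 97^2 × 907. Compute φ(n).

1905439244544

φ(59^2) = 59^2 − 59^1 = 3481 − 59 = 3422.
φ(67) = 67 − 1 = 66.
φ(97^2) = 97^2 − 97^1 = 9409 − 97 = 9312.
φ(907) = 907 − 1 = 906.
Since φ is multiplicative, φ(1990350588601) = 3422 · 66 · 9312 · 906 = 1905439244544.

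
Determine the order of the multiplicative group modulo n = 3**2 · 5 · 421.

10080

φ(3^2) = 3^2 − 3^1 = 9 − 3 = 6.
φ(5) = 5 − 1 = 4.
φ(421) = 421 − 1 = 420.
Multiply: 6 · 4 · 420 = 10080.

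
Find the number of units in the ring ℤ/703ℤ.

First factor: 703 = 19 · 37.
φ(19) = 19 − 1 = 18.
φ(37) = 37 − 1 = 36.
Multiply: 18 · 36 = 648.

648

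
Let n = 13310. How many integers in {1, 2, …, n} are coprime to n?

13310 = 2 · 5 · 11^3.
φ(13310) = 13310 · (1 − 1/2) · (1 − 1/5) · (1 − 1/11)
       = 13310 · 40/110 = 4840.

4840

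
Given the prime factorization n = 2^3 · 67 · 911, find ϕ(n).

240240

φ(2^3) = 2^3 − 2^2 = 8 − 4 = 4.
φ(67) = 67 − 1 = 66.
φ(911) = 911 − 1 = 910.
φ(488296) = 4 × 66 × 910 = 240240.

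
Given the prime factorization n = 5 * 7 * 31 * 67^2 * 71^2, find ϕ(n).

φ(24552518165) = 24552518165 · (1 − 1/5) · (1 − 1/7) · (1 − 1/31) · (1 − 1/67) · (1 − 1/71)
       = 24552518165 · 3326400/5161345 = 15823684800.

15823684800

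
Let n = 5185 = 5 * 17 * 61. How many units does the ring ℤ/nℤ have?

3840

φ(5) = 5 − 1 = 4.
φ(17) = 17 − 1 = 16.
φ(61) = 61 − 1 = 60.
φ(5185) = 4 × 16 × 60 = 3840.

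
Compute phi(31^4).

φ(31^4) = 31^4 − 31^3 = 923521 − 29791 = 893730.

893730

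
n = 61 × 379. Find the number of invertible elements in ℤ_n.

22680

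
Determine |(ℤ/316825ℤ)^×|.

221760

Factor 316825: 316825 = 5^2 · 19 · 23 · 29.
φ(5^2) = 5^2 − 5^1 = 25 − 5 = 20.
φ(19) = 19 − 1 = 18.
φ(23) = 23 − 1 = 22.
φ(29) = 29 − 1 = 28.
φ(316825) = 20 × 18 × 22 × 28 = 221760.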